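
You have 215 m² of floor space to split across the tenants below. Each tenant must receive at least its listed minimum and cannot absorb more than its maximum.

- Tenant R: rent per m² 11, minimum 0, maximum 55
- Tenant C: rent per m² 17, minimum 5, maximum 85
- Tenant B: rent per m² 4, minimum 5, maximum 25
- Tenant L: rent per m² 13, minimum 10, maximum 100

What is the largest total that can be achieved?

3040

Meeting every minimum uses 0+5+5+10 = 20 m², leaving 195.
Highest rent per m² first: Tenant C 17 > Tenant L 13 > Tenant R 11 > Tenant B 4.
Give Tenant C 80 more to hit its cap of 85 ; 115 left.
Tenant L: +90 to 100 (cap) ; 25 left.
Tenant R has room for 55 more but only 25 remain, so it gets 25.
Total = 11×25 + 17×85 + 4×5 + 13×100 = 3040.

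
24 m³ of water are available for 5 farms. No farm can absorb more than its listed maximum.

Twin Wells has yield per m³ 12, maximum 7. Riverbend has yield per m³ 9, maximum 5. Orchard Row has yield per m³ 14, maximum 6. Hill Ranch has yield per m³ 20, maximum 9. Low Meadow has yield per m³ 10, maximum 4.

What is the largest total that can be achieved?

Rank by yield per m³: Hill Ranch 20 > Orchard Row 14 > Twin Wells 12 > Low Meadow 10 > Riverbend 9.
Hill Ranch: +9 to 9 (cap) → 15 left.
Give Orchard Row 6 to hit its cap of 6 → 9 left.
Twin Wells: +7 to 7 (cap) → 2 left.
Low Meadow: +2 (room for 4) → 2. Pool exhausted.
Total = 12×7 + 14×6 + 20×9 + 10×2 = 368.

368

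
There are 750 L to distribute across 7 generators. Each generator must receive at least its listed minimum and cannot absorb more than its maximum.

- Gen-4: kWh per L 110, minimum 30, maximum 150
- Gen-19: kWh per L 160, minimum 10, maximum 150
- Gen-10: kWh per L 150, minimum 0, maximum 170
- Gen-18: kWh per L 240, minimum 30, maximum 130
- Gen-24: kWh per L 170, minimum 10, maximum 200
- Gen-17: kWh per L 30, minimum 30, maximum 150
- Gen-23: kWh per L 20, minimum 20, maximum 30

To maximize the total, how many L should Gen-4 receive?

Meeting every minimum uses 30+10+0+30+10+30+20 = 130 L, leaving 620.
Order the generators by kWh per L: Gen-18 240 > Gen-24 170 > Gen-19 160 > Gen-10 150 > Gen-4 110 > Gen-17 30 > Gen-23 20.
Gen-18: +100 to 130 (cap) ; 520 left.
Give Gen-24 190 more to hit its cap of 200 ; 330 left.
Gen-19: +140 to 150 (cap) ; 190 left.
Gen-10: +170 to 170 (cap) ; 20 left.
Only 20 left; Gen-4 takes them to reach 50.

50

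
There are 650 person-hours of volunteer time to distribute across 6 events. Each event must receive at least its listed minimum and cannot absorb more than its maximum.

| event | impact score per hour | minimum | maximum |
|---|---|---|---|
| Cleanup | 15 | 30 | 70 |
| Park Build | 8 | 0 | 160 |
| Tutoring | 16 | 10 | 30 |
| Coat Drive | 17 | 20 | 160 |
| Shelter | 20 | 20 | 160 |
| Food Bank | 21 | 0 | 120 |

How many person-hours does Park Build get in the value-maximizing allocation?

110

Meeting every minimum uses 30+0+10+20+20+0 = 80 person-hours, leaving 570.
Rank by impact score per hour: Food Bank 21 > Shelter 20 > Coat Drive 17 > Tutoring 16 > Cleanup 15 > Park Build 8.
Give Food Bank 120 more to hit its cap of 120 ; 450 left.
Shelter takes 140 more to reach its cap of 160 ; 310 left.
Coat Drive takes 140 more to reach its cap of 160 ; 170 left.
Give Tutoring 20 more to hit its cap of 30 ; 150 left.
Cleanup: +40 to 70 (cap) ; 110 left.
Park Build: +110 (room for 160) → 110. Pool exhausted.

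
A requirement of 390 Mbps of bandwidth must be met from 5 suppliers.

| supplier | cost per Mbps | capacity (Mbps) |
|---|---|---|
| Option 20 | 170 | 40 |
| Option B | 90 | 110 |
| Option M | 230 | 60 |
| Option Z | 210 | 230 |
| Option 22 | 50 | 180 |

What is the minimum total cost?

38300

Fill from the cheapest supplier first.
Take 180 from Option 22 at 50 → need 210 more.
Option B (90): use full 110 → 100 Mbps to go.
Option 20 at 170: take all 40 Mbps → 60 still needed.
Take 60 from Option Z at 210 to finish.
Option M: unused.
Cost = 180×50 + 110×90 + 40×170 + 60×210 = 38300.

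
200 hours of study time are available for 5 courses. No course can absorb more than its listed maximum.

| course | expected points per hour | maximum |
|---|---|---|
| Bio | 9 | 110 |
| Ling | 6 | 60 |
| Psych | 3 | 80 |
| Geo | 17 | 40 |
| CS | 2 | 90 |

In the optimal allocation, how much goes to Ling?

50

Highest expected points per hour first: Geo 17 > Bio 9 > Ling 6 > Psych 3 > CS 2.
Geo: +40 to 40 (cap) → 160 left.
Bio takes 110 to reach its cap of 110 → 50 left.
Ling: +50 (room for 60) → 50. Pool exhausted.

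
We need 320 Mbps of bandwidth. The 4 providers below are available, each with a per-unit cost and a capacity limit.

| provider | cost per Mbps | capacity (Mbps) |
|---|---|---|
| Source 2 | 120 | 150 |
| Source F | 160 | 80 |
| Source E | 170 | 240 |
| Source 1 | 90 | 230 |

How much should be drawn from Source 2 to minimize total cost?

90

Use providers in increasing cost order.
Source 1 at 90: take all 230 Mbps → 90 still needed.
Take 90 from Source 2 at 120 to finish.
Source F, Source E: unused.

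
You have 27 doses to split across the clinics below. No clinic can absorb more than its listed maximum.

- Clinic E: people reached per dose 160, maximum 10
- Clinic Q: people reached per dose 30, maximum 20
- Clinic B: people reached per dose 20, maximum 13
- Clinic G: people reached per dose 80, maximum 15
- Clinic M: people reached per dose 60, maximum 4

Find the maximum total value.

2920

Rank by people reached per dose: Clinic E 160 > Clinic G 80 > Clinic M 60 > Clinic Q 30 > Clinic B 20.
Clinic E takes 10 to reach its cap of 10 ; 17 left.
Give Clinic G 15 to hit its cap of 15 ; 2 left.
Only 2 left; Clinic M takes them to reach 2.
Total = 160×10 + 80×15 + 60×2 = 2920.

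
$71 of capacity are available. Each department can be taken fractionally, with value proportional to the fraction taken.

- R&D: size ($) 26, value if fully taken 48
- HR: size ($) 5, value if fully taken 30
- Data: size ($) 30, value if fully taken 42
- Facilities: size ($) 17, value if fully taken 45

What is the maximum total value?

155.2

Sort by value density: HR 30/5≈6, Facilities 45/17≈2.65, R&D 48/26≈1.85, Data 42/30≈1.4.
All 5 $ of HR fit (value 30) ; 66 remain.
Take all of Facilities (17 $, value 45) ; 49 $ left.
R&D: take in full, 26 $ for value 48 ; 23 left.
23 $ left: a 23/30 share of Data gives 42×23/30 = 32.2.
Total value = 155.2.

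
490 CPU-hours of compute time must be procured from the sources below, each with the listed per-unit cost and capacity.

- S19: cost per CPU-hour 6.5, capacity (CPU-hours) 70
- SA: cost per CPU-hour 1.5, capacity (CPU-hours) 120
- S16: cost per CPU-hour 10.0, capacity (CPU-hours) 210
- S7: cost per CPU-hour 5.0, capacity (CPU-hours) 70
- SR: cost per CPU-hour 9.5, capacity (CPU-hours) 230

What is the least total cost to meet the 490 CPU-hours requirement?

Fill from the cheapest source first.
SA (1.5): use full 120 — 370 CPU-hours to go.
S7 at 5.0: take all 70 CPU-hours — 300 still needed.
S19 at 6.5: take all 70 CPU-hours — 230 still needed.
SR (9.5): use full 230 — 0 CPU-hours to go.
S16: unused.
Cost = 120×1.5 + 70×5.0 + 70×6.5 + 230×9.5 = 3170.

3170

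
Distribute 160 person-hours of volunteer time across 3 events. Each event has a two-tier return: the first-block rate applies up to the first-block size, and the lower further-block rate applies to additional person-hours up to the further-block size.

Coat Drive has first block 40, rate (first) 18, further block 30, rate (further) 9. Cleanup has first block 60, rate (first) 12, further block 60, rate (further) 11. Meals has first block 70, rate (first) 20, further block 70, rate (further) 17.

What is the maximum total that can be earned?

2970

Order all 6 blocks by rate: Meals/tier1 20 > Coat Drive/tier1 18 > Meals/tier2 17 > Cleanup/tier1 12 > Cleanup/tier2 11 > Coat Drive/tier2 9.
Meals tier1 at 20: fill all 70 ; 90 left.
Fill Coat Drive tier1 block (40 at 18) ; 50 left.
Meals tier2 at 17: only 50 left, fill 50.
Total = 20×70 + 18×40 + 17×50 = 2970.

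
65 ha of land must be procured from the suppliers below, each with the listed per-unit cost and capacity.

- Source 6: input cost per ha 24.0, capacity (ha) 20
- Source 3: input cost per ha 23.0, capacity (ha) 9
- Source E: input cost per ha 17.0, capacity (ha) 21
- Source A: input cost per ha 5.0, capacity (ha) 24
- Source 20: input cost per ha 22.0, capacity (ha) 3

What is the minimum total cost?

942

Fill from the cheapest supplier first.
Take 24 from Source A at 5.0 ; need 41 more.
Take 21 from Source E at 17.0 ; need 20 more.
Source 20 at 22.0: take all 3 ha ; 17 still needed.
Take 9 from Source 3 at 23.0 ; need 8 more.
Take 8 from Source 6 at 24.0 to finish.
Cost = 24×5.0 + 21×17.0 + 3×22.0 + 9×23.0 + 8×24.0 = 942.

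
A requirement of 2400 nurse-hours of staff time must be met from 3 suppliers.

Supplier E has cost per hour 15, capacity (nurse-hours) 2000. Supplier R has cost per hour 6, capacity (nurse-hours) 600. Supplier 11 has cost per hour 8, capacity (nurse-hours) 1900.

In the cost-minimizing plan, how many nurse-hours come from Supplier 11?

1800

Fill from the cheapest supplier first.
Take 600 from Supplier R at 6 ; need 1800 more.
Supplier 11 at 8: take 1800 of its 1900 ; requirement met.
Supplier E: unused.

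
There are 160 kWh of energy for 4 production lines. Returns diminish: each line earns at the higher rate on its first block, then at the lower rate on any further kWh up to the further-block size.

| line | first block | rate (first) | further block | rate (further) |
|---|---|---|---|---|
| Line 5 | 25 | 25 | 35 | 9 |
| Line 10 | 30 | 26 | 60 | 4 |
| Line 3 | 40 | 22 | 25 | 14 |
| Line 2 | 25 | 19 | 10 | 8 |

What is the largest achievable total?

3245

Order all 8 blocks by rate: Line 10/first 26 > Line 5/first 25 > Line 3/first 22 > Line 2/first 19 > Line 3/second 14 > Line 5/second 9 > Line 2/second 8 > Line 10/second 4.
Fill Line 10 first block (30 at 26) — 130 left.
Line 5 first at 25: fill all 25 — 105 left.
Fill Line 3 first block (40 at 22) — 65 left.
Line 2 first at 19: fill all 25 — 40 left.
Line 3 second at 14: fill all 25 — 15 left.
Line 5 second at 9: only 15 left, fill 15.
Total = 26×30 + 25×25 + 22×40 + 19×25 + 14×25 + 9×15 = 3245.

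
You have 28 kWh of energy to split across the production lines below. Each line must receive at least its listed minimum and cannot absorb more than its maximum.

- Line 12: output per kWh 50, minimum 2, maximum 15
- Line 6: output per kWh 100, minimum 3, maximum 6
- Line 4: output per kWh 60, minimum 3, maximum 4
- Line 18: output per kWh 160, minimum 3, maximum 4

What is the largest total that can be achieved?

Meeting every minimum uses 2+3+3+3 = 11 kWh, leaving 17.
Rank by output per kWh: Line 18 160 > Line 6 100 > Line 4 60 > Line 12 50.
Give Line 18 1 more to hit its cap of 4 ; 16 left.
Line 6: +3 to 6 (cap) ; 13 left.
Line 4 takes 1 more to reach its cap of 4 ; 12 left.
Line 12: +12 (room for 13) → 14. Pool exhausted.
Total = 50×14 + 100×6 + 60×4 + 160×4 = 2180.

2180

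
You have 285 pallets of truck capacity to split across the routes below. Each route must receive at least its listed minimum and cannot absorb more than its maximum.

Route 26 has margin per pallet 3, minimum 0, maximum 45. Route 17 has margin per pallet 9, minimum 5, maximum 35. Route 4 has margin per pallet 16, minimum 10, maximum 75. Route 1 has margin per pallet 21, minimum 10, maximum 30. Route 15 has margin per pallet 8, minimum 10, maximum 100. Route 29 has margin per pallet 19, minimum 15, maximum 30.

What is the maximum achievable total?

Meeting every minimum uses 0+5+10+10+10+15 = 50 pallets, leaving 235.
Highest margin per pallet first: Route 1 21 > Route 29 19 > Route 4 16 > Route 17 9 > Route 15 8 > Route 26 3.
Give Route 1 20 more to hit its cap of 30 ; 215 left.
Route 29 takes 15 more to reach its cap of 30 ; 200 left.
Route 4: +65 to 75 (cap) ; 135 left.
Route 17: +30 to 35 (cap) ; 105 left.
Give Route 15 90 more to hit its cap of 100 ; 15 left.
Route 26 has room for 45 more but only 15 remain, so it gets 15.
Total = 3×15 + 9×35 + 16×75 + 21×30 + 8×100 + 19×30 = 3560.

3560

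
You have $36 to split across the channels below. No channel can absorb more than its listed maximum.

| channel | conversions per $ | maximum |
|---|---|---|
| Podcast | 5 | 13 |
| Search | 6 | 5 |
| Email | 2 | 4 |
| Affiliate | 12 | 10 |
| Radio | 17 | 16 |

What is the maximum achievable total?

Rank by conversions per $: Radio 17 > Affiliate 12 > Search 6 > Podcast 5 > Email 2.
Give Radio 16 to hit its cap of 16 → 20 left.
Affiliate takes 10 to reach its cap of 10 → 10 left.
Search takes 5 to reach its cap of 5 → 5 left.
Podcast has room for 13 but only 5 remain, so it gets 5.
Total = 5×5 + 6×5 + 12×10 + 17×16 = 447.

447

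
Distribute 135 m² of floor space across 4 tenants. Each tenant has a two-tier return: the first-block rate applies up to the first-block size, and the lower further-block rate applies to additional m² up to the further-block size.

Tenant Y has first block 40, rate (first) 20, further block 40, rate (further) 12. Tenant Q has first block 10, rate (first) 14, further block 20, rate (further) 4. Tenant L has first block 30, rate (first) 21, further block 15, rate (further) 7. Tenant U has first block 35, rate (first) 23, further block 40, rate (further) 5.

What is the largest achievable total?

2615

Order all 8 blocks by rate: Tenant U/first 23 > Tenant L/first 21 > Tenant Y/first 20 > Tenant Q/first 14 > Tenant Y/second 12 > Tenant L/second 7 > Tenant U/second 5 > Tenant Q/second 4.
Tenant U first at 23: fill all 35 ; 100 left.
Tenant L/first (21): +30 ; 70 left.
Tenant Y/first (20): +40 ; 30 left.
Fill Tenant Q first block (10 at 14) ; 20 left.
20 remain; put them into Tenant Y second at 12.
Total = 23×35 + 21×30 + 20×40 + 14×10 + 12×20 = 2615.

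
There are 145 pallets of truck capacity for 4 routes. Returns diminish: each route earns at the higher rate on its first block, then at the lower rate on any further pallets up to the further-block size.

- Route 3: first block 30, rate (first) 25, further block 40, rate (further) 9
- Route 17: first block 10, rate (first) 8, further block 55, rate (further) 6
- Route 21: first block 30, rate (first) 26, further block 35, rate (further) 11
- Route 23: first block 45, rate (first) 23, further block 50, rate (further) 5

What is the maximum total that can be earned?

2995

Treat each block as its own option and order by rate: Route 21/tier1 26 > Route 3/tier1 25 > Route 23/tier1 23 > Route 21/tier2 11 > Route 3/tier2 9 > Route 17/tier1 8 > Route 17/tier2 6 > Route 23/tier2 5.
Fill Route 21 tier1 block (30 at 26) — 115 left.
Route 3/tier1 (25): +30 — 85 left.
Fill Route 23 tier1 block (45 at 23) — 40 left.
Route 21/tier2 (11): +35 — 5 left.
Route 3 tier2 at 9: only 5 left, fill 5.
Total = 26×30 + 25×30 + 23×45 + 11×35 + 9×5 = 2995.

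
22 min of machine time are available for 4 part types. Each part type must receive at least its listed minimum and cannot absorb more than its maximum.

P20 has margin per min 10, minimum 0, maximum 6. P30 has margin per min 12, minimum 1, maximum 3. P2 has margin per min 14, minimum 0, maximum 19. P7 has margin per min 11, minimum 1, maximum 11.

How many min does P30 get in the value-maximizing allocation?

2

Meeting every minimum uses 0+1+0+1 = 2 min, leaving 20.
Highest margin per min first: P2 14 > P30 12 > P7 11 > P20 10.
P2 takes 19 more to reach its cap of 19 → 1 left.
Only 1 left; P30 takes them to reach 2.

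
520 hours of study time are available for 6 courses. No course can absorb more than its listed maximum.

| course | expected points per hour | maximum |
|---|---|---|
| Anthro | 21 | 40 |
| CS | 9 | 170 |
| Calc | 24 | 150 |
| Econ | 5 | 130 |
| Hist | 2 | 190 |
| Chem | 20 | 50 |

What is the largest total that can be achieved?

7520

Rank by expected points per hour: Calc 24 > Anthro 21 > Chem 20 > CS 9 > Econ 5 > Hist 2.
Calc takes 150 to reach its cap of 150 → 370 left.
Give Anthro 40 to hit its cap of 40 → 330 left.
Chem: +50 to 50 (cap) → 280 left.
CS: +170 to 170 (cap) → 110 left.
Econ has room for 130 but only 110 remain, so it gets 110.
Total = 21×40 + 9×170 + 24×150 + 5×110 + 20×50 = 7520.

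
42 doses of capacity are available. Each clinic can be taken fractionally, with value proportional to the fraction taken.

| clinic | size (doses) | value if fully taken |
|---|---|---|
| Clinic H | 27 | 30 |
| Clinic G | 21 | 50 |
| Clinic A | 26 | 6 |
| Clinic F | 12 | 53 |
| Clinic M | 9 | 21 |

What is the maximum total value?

Best value per unit of size first: Clinic F 53/12≈4.42, Clinic G 50/21≈2.38, Clinic M 21/9≈2.33, Clinic H 30/27≈1.11, Clinic A 6/26≈0.231.
Take all of Clinic F (12 doses, value 53) ; 30 doses left.
All 21 doses of Clinic G fit (value 50) ; 9 remain.
Clinic M: take in full, 9 doses for value 21 ; 0 left.
Total value = 124.

124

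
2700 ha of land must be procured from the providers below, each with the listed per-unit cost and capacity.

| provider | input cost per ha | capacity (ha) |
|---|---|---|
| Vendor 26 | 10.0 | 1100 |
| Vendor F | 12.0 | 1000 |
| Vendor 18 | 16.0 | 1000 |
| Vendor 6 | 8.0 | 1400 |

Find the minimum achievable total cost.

24600

Cheapest first:
Take 1400 from Vendor 6 at 8.0 — need 1300 more.
Vendor 26 at 10.0: take all 1100 ha — 200 still needed.
Take 200 from Vendor F at 12.0 to finish.
Vendor 18: unused.
Cost = 1400×8.0 + 1100×10.0 + 200×12.0 = 24600.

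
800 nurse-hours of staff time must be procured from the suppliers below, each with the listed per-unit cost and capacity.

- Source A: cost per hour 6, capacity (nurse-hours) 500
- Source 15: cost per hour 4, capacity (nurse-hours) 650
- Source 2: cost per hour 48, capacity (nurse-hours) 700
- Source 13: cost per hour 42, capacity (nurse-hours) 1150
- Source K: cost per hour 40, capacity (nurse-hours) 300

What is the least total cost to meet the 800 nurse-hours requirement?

Use suppliers in increasing cost order.
Take 650 from Source 15 at 4 → need 150 more.
Take 150 from Source A at 6 to finish.
Source K, Source 13, Source 2: unused.
Cost = 650×4 + 150×6 = 3500.

3500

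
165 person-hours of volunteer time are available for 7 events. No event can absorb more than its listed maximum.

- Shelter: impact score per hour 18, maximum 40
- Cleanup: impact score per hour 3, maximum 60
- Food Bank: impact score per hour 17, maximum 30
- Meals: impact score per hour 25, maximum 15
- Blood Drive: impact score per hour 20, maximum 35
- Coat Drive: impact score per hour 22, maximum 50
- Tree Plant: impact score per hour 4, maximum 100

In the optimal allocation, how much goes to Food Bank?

Order the events by impact score per hour: Meals 25 > Coat Drive 22 > Blood Drive 20 > Shelter 18 > Food Bank 17 > Tree Plant 4 > Cleanup 3.
Meals: +15 to 15 (cap) — 150 left.
Give Coat Drive 50 to hit its cap of 50 — 100 left.
Blood Drive: +35 to 35 (cap) — 65 left.
Shelter: +40 to 40 (cap) — 25 left.
Food Bank has room for 30 but only 25 remain, so it gets 25.

25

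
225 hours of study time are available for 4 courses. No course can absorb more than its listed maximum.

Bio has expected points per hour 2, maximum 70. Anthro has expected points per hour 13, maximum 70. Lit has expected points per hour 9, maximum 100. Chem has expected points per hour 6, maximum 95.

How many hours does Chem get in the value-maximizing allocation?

55

Highest expected points per hour first: Anthro 13 > Lit 9 > Chem 6 > Bio 2.
Anthro takes 70 to reach its cap of 70 — 155 left.
Give Lit 100 to hit its cap of 100 — 55 left.
Chem has room for 95 but only 55 remain, so it gets 55.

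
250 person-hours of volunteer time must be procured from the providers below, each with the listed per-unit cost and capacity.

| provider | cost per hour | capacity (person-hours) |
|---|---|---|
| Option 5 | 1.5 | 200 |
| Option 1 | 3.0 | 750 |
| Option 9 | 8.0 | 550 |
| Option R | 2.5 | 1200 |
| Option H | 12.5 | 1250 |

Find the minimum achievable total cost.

Fill from the cheapest provider first.
Option 5 at 1.5: take all 200 person-hours → 50 still needed.
Take 50 from Option R at 2.5 to finish.
Option 1, Option 9, Option H: unused.
Cost = 200×1.5 + 50×2.5 = 425.

425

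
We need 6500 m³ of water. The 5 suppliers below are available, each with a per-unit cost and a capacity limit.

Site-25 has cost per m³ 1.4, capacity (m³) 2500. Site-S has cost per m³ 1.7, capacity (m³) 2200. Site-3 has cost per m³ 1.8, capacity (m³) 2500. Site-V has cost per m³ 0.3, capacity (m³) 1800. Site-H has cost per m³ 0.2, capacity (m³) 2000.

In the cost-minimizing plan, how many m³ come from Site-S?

200

Cheapest first:
Take 2000 from Site-H at 0.2 — need 4500 more.
Take 1800 from Site-V at 0.3 — need 2700 more.
Site-25 (1.4): use full 2500 — 200 m³ to go.
Site-S (1.7): take the remaining 200 — done.
Site-3: unused.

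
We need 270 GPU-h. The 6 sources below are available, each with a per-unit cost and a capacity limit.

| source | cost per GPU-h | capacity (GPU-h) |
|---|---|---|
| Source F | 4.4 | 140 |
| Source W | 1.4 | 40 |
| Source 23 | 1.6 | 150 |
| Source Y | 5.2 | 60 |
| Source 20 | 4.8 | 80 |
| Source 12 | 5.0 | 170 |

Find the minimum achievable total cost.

648

Cheapest first:
Source W (1.4): use full 40 ; 230 GPU-h to go.
Source 23 (1.6): use full 150 ; 80 GPU-h to go.
Source F (4.4): take the remaining 80 ; done.
Source 20, Source 12, Source Y: unused.
Cost = 40×1.4 + 150×1.6 + 80×4.4 = 648.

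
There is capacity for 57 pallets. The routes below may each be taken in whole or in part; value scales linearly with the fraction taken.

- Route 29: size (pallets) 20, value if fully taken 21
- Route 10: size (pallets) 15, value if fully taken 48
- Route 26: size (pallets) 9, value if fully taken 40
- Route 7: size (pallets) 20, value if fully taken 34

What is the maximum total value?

135.65

Best value per unit of size first: Route 26 40/9≈4.44, Route 10 48/15≈3.2, Route 7 34/20≈1.7, Route 29 21/20≈1.05.
Take all of Route 26 (9 pallets, value 40) — 48 pallets left.
All 15 pallets of Route 10 fit (value 48) — 33 remain.
Take all of Route 7 (20 pallets, value 34) — 13 pallets left.
13 pallets left: a 13/20 share of Route 29 gives 21×13/20 = 13.65.
Total value = 135.65.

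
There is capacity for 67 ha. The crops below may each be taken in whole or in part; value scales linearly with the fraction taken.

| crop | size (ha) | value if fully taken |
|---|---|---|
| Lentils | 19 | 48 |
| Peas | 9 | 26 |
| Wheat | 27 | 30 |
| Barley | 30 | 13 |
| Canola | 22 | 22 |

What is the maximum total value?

Sort by value density: Peas 26/9≈2.89, Lentils 48/19≈2.53, Wheat 30/27≈1.11, Canola 22/22≈1, Barley 13/30≈0.433.
Take all of Peas (9 ha, value 26) — 58 ha left.
Lentils: take in full, 19 ha for value 48 — 39 left.
All 27 ha of Wheat fit (value 30) — 12 remain.
12 ha left: a 12/22 share of Canola gives 22×12/22 = 12.
Total value = 116.

116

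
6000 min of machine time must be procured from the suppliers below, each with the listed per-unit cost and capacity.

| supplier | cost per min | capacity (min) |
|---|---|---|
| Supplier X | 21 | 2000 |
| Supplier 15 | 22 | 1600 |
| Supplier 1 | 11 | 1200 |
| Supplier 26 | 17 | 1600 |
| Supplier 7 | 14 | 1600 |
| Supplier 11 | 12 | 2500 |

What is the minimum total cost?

Fill from the cheapest supplier first.
Take 1200 from Supplier 1 at 11 → need 4800 more.
Supplier 11 (12): use full 2500 → 2300 min to go.
Supplier 7 (14): use full 1600 → 700 min to go.
Supplier 26 at 17: take 700 of its 1600 → requirement met.
Supplier X, Supplier 15: unused.
Cost = 1200×11 + 2500×12 + 1600×14 + 700×17 = 77500.

77500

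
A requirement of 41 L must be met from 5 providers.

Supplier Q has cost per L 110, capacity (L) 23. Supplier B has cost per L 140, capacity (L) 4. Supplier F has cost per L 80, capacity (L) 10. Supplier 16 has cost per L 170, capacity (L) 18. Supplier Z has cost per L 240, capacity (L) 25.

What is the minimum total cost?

Cheapest first:
Supplier F (80): use full 10 — 31 L to go.
Take 23 from Supplier Q at 110 — need 8 more.
Take 4 from Supplier B at 140 — need 4 more.
Take 4 from Supplier 16 at 170 to finish.
Supplier Z: unused.
Cost = 10×80 + 23×110 + 4×140 + 4×170 = 4570.

4570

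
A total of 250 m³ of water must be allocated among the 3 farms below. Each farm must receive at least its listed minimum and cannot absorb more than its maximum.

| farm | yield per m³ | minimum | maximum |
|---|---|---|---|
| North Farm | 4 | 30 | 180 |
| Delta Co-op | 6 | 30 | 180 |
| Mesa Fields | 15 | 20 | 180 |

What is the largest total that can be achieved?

Meeting every minimum uses 30+30+20 = 80 m³, leaving 170.
Rank by yield per m³: Mesa Fields 15 > Delta Co-op 6 > North Farm 4.
Mesa Fields: +160 to 180 (cap) → 10 left.
Delta Co-op: +10 (room for 150) → 40. Pool exhausted.
Total = 4×30 + 6×40 + 15×180 = 3060.

3060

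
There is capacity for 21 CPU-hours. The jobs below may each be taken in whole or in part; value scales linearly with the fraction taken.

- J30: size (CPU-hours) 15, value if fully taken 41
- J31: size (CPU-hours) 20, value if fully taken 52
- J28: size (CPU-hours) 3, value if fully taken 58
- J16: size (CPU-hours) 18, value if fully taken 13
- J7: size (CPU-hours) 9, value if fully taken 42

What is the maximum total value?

124.6

Sort by value density: J28 58/3≈19.3, J7 42/9≈4.67, J30 41/15≈2.73, J31 52/20≈2.6, J16 13/18≈0.722.
J28: take in full, 3 CPU-hours for value 58 → 18 left.
All 9 CPU-hours of J7 fit (value 42) → 9 remain.
Fill the last 9 CPU-hours with part of J30: 9/15 of it earns 24.6.
Total value = 124.6.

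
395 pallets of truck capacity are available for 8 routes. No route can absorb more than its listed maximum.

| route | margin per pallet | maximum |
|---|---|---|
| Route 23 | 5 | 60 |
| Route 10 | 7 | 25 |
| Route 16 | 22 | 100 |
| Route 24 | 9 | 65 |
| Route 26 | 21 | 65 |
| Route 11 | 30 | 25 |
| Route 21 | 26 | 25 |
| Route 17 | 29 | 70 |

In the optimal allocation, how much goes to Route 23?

Rank by margin per pallet: Route 11 30 > Route 17 29 > Route 21 26 > Route 16 22 > Route 26 21 > Route 24 9 > Route 10 7 > Route 23 5.
Route 11: +25 to 25 (cap) → 370 left.
Route 17: +70 to 70 (cap) → 300 left.
Route 21: +25 to 25 (cap) → 275 left.
Route 16 takes 100 to reach its cap of 100 → 175 left.
Route 26: +65 to 65 (cap) → 110 left.
Give Route 24 65 to hit its cap of 65 → 45 left.
Route 10: +25 to 25 (cap) → 20 left.
Only 20 left; Route 23 takes them to reach 20.

20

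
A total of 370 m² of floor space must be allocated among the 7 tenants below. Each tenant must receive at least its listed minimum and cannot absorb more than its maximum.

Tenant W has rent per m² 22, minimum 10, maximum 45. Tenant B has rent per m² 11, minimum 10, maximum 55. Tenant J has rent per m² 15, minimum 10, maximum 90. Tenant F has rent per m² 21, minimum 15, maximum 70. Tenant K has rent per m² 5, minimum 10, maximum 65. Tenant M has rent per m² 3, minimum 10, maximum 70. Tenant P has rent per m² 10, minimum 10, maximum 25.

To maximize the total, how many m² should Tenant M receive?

Meeting every minimum uses 10+10+10+15+10+10+10 = 75 m², leaving 295.
Rank by rent per m²: Tenant W 22 > Tenant F 21 > Tenant J 15 > Tenant B 11 > Tenant P 10 > Tenant K 5 > Tenant M 3.
Tenant W: +35 to 45 (cap) → 260 left.
Tenant F takes 55 more to reach its cap of 70 → 205 left.
Give Tenant J 80 more to hit its cap of 90 → 125 left.
Give Tenant B 45 more to hit its cap of 55 → 80 left.
Tenant P takes 15 more to reach its cap of 25 → 65 left.
Give Tenant K 55 more to hit its cap of 65 → 10 left.
Only 10 left; Tenant M takes them to reach 20.

20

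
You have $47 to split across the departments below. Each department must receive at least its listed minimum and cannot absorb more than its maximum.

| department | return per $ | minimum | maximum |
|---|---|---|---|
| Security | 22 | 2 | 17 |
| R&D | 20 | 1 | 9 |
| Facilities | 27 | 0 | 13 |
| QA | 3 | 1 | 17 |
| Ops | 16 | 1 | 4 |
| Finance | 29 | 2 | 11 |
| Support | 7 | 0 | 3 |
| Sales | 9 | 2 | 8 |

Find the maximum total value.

1121

Meeting every minimum uses 2+1+0+1+1+2+0+2 = 9 $, leaving 38.
Order the departments by return per $: Finance 29 > Facilities 27 > Security 22 > R&D 20 > Ops 16 > Sales 9 > Support 7 > QA 3.
Give Finance 9 more to hit its cap of 11 ; 29 left.
Facilities takes 13 more to reach its cap of 13 ; 16 left.
Security takes 15 more to reach its cap of 17 ; 1 left.
Only 1 left; R&D takes them to reach 2.
Total = 22×17 + 20×2 + 27×13 + 3×1 + 16×1 + 29×11 + 9×2 = 1121.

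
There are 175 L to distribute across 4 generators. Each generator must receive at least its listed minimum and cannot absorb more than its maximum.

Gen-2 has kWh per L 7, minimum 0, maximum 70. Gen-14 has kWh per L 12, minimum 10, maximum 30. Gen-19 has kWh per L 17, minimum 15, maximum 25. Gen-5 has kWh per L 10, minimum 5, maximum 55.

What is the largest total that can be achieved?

1790

Meeting every minimum uses 0+10+15+5 = 30 L, leaving 145.
Order the generators by kWh per L: Gen-19 17 > Gen-14 12 > Gen-5 10 > Gen-2 7.
Give Gen-19 10 more to hit its cap of 25 → 135 left.
Gen-14: +20 to 30 (cap) → 115 left.
Gen-5 takes 50 more to reach its cap of 55 → 65 left.
Only 65 left; Gen-2 takes them to reach 65.
Total = 7×65 + 12×30 + 17×25 + 10×55 = 1790.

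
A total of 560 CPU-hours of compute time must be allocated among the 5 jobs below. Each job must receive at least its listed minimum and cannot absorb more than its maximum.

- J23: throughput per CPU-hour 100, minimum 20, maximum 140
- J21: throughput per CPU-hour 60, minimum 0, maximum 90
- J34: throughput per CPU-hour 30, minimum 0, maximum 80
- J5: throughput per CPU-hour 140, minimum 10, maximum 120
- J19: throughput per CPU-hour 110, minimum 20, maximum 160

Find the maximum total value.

Meeting every minimum uses 20+0+0+10+20 = 50 CPU-hours, leaving 510.
Highest throughput per CPU-hour first: J5 140 > J19 110 > J23 100 > J21 60 > J34 30.
Give J5 110 more to hit its cap of 120 ; 400 left.
J19 takes 140 more to reach its cap of 160 ; 260 left.
Give J23 120 more to hit its cap of 140 ; 140 left.
J21: +90 to 90 (cap) ; 50 left.
J34 has room for 80 more but only 50 remain, so it gets 50.
Total = 100×140 + 60×90 + 30×50 + 140×120 + 110×160 = 55300.

55300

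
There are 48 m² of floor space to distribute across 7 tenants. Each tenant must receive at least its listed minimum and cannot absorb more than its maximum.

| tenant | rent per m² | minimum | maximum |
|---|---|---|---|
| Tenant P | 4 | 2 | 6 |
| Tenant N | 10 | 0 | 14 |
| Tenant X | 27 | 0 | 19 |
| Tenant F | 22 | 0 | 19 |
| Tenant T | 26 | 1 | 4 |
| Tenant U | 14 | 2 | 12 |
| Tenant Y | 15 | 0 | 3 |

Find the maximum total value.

1101

Meeting every minimum uses 2+0+0+0+1+2+0 = 5 m², leaving 43.
Highest rent per m² first: Tenant X 27 > Tenant T 26 > Tenant F 22 > Tenant Y 15 > Tenant U 14 > Tenant N 10 > Tenant P 4.
Give Tenant X 19 more to hit its cap of 19 ; 24 left.
Tenant T: +3 to 4 (cap) ; 21 left.
Tenant F takes 19 more to reach its cap of 19 ; 2 left.
Tenant Y has room for 3 more but only 2 remain, so it gets 2.
Total = 4×2 + 27×19 + 22×19 + 26×4 + 14×2 + 15×2 = 1101.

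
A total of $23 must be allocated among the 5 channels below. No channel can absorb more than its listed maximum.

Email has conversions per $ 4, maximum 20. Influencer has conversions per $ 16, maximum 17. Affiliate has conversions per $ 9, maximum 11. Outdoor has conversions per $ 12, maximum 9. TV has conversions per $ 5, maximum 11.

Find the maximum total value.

344

Rank by conversions per $: Influencer 16 > Outdoor 12 > Affiliate 9 > TV 5 > Email 4.
Give Influencer 17 to hit its cap of 17 ; 6 left.
Only 6 left; Outdoor takes them to reach 6.
Total = 16×17 + 12×6 = 344.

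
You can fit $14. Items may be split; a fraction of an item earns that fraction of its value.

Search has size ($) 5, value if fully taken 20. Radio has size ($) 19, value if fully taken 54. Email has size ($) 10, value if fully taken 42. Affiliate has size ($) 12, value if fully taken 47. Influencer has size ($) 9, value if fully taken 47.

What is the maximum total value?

Best value per unit of size first: Influencer 47/9≈5.22, Email 42/10≈4.2, Search 20/5≈4, Affiliate 47/12≈3.92, Radio 54/19≈2.84.
Influencer: take in full, 9 $ for value 47 — 5 left.
Fill the last 5 $ with part of Email: 5/10 of it earns 21.
Total value = 68.

68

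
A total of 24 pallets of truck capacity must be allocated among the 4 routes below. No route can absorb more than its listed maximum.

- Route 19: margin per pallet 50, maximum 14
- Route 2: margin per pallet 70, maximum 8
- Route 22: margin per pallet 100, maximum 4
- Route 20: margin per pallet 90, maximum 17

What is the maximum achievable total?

2140

Rank by margin per pallet: Route 22 100 > Route 20 90 > Route 2 70 > Route 19 50.
Route 22 takes 4 to reach its cap of 4 → 20 left.
Route 20: +17 to 17 (cap) → 3 left.
Route 2: +3 (room for 8) → 3. Pool exhausted.
Total = 70×3 + 100×4 + 90×17 = 2140.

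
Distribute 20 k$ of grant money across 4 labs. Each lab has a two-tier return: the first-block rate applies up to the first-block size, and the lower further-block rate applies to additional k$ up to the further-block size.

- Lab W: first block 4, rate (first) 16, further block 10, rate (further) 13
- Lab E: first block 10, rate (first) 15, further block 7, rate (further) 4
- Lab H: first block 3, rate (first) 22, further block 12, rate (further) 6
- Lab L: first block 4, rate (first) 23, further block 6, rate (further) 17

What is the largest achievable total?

369

Order all 8 blocks by rate: Lab L/T1 23 > Lab H/T1 22 > Lab L/T2 17 > Lab W/T1 16 > Lab E/T1 15 > Lab W/T2 13 > Lab H/T2 6 > Lab E/T2 4.
Fill Lab L T1 block (4 at 23) — 16 left.
Fill Lab H T1 block (3 at 22) — 13 left.
Fill Lab L T2 block (6 at 17) — 7 left.
Lab W/T1 (16): +4 — 3 left.
Lab E T1 at 15: only 3 left, fill 3.
Total = 23×4 + 22×3 + 17×6 + 16×4 + 15×3 = 369.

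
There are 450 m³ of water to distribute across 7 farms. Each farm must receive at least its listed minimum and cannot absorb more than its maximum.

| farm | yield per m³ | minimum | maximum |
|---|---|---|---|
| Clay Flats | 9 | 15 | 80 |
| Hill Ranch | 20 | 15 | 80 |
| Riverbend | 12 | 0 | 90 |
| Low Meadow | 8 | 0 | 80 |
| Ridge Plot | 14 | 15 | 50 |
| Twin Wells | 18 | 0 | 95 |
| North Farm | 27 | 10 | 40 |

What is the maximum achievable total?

7010

Meeting every minimum uses 15+15+0+0+15+0+10 = 55 m³, leaving 395.
Order the farms by yield per m³: North Farm 27 > Hill Ranch 20 > Twin Wells 18 > Ridge Plot 14 > Riverbend 12 > Clay Flats 9 > Low Meadow 8.
North Farm: +30 to 40 (cap) — 365 left.
Give Hill Ranch 65 more to hit its cap of 80 — 300 left.
Give Twin Wells 95 more to hit its cap of 95 — 205 left.
Ridge Plot takes 35 more to reach its cap of 50 — 170 left.
Give Riverbend 90 more to hit its cap of 90 — 80 left.
Clay Flats: +65 to 80 (cap) — 15 left.
Low Meadow has room for 80 more but only 15 remain, so it gets 15.
Total = 9×80 + 20×80 + 12×90 + 8×15 + 14×50 + 18×95 + 27×40 = 7010.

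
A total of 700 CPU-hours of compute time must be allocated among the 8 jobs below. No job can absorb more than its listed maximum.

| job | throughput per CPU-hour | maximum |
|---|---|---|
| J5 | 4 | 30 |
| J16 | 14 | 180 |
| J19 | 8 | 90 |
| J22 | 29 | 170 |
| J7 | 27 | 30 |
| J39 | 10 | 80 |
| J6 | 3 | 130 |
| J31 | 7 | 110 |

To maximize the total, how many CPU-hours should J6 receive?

Highest throughput per CPU-hour first: J22 29 > J7 27 > J16 14 > J39 10 > J19 8 > J31 7 > J5 4 > J6 3.
J22: +170 to 170 (cap) ; 530 left.
J7: +30 to 30 (cap) ; 500 left.
J16 takes 180 to reach its cap of 180 ; 320 left.
J39: +80 to 80 (cap) ; 240 left.
J19: +90 to 90 (cap) ; 150 left.
J31: +110 to 110 (cap) ; 40 left.
Give J5 30 to hit its cap of 30 ; 10 left.
J6: +10 (room for 130) → 10. Pool exhausted.

10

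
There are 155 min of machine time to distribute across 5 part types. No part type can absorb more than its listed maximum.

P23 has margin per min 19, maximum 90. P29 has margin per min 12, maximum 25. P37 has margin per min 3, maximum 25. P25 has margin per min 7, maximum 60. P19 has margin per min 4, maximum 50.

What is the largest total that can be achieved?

2290

Order the part types by margin per min: P23 19 > P29 12 > P25 7 > P19 4 > P37 3.
Give P23 90 to hit its cap of 90 ; 65 left.
P29 takes 25 to reach its cap of 25 ; 40 left.
P25 has room for 60 but only 40 remain, so it gets 40.
Total = 19×90 + 12×25 + 7×40 = 2290.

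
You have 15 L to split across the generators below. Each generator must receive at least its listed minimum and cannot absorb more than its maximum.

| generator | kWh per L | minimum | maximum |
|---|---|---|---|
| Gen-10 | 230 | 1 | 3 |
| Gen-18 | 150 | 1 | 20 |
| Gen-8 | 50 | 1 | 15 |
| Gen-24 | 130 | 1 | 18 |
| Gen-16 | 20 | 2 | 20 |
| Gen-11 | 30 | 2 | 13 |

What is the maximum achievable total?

1870

Meeting every minimum uses 1+1+1+1+2+2 = 8 L, leaving 7.
Order the generators by kWh per L: Gen-10 230 > Gen-18 150 > Gen-24 130 > Gen-8 50 > Gen-11 30 > Gen-16 20.
Give Gen-10 2 more to hit its cap of 3 ; 5 left.
Gen-18 has room for 19 more but only 5 remain, so it gets 6.
Total = 230×3 + 150×6 + 50×1 + 130×1 + 20×2 + 30×2 = 1870.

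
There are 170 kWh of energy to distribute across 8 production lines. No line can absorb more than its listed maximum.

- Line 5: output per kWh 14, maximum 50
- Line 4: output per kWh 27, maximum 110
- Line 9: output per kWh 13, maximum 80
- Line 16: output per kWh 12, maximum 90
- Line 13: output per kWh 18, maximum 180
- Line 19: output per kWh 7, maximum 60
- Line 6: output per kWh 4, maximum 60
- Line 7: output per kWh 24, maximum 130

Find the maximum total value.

4410

Order the production lines by output per kWh: Line 4 27 > Line 7 24 > Line 13 18 > Line 5 14 > Line 9 13 > Line 16 12 > Line 19 7 > Line 6 4.
Line 4: +110 to 110 (cap) ; 60 left.
Line 7: +60 (room for 130) → 60. Pool exhausted.
Total = 27×110 + 24×60 = 4410.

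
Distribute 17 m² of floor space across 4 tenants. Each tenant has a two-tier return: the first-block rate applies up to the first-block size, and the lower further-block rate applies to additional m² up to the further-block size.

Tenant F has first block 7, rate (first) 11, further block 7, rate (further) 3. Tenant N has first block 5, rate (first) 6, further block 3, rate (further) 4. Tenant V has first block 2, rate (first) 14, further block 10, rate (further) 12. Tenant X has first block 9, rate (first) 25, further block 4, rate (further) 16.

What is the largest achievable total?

341

Treat each block as its own option and order by rate: Tenant X/T1 25 > Tenant X/T2 16 > Tenant V/T1 14 > Tenant V/T2 12 > Tenant F/T1 11 > Tenant N/T1 6 > Tenant N/T2 4 > Tenant F/T2 3.
Fill Tenant X T1 block (9 at 25) — 8 left.
Fill Tenant X T2 block (4 at 16) — 4 left.
Tenant V T1 at 14: fill all 2 — 2 left.
2 remain; put them into Tenant V T2 at 12.
Total = 25×9 + 16×4 + 14×2 + 12×2 = 341.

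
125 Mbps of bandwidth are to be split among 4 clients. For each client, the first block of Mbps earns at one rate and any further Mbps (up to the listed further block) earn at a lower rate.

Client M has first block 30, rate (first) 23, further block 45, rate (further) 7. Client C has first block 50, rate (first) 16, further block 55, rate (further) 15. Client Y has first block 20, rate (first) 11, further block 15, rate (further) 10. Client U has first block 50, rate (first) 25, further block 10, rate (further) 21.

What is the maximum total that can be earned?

2710

Treat each block as its own option and order by rate: Client U/T1 25 > Client M/T1 23 > Client U/T2 21 > Client C/T1 16 > Client C/T2 15 > Client Y/T1 11 > Client Y/T2 10 > Client M/T2 7.
Client U T1 at 25: fill all 50 → 75 left.
Fill Client M T1 block (30 at 23) → 45 left.
Client U T2 at 21: fill all 10 → 35 left.
Client C/T1: +35 of 50 at 16; pool empty.
Total = 25×50 + 23×30 + 21×10 + 16×35 = 2710.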